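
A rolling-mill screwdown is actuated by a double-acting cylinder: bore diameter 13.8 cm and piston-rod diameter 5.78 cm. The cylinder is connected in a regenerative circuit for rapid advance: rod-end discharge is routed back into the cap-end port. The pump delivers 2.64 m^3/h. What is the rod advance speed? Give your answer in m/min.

v ≈ 16.8 m/min

In regeneration the rod-end outflow joins the pump flow into the cap end, so the net volume the pump must supply per unit advance equals the rod cross-section area.
Rod cross-section A_rod = π/4 × (5.78 cm)² = 26.24 cm^2
v = Q_pump / A_rod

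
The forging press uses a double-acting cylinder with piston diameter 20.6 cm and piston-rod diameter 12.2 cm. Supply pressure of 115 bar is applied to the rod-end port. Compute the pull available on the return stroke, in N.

Rod-side annular area A_ann = π/4 × (20.6² − 12.2²) = 216.4 cm^2
On retraction the pressure acts on the annular area (bore minus rod).
F = P × A_ann

F ≈ 2.49e5 N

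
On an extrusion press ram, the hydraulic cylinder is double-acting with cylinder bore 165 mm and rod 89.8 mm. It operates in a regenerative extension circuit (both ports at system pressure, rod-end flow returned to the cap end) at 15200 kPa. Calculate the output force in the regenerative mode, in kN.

F ≈ 96.3 kN

With equal pressure on both faces, forces on the annular region cancel; the net push is pressure × rod cross-section.
Rod cross-section A_rod = π/4 × (89.8 mm)² = 6333 mm^2
F = P × A_rod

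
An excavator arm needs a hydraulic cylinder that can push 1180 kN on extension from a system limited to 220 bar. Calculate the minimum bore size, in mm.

Extension force acts on the full piston face: F = P × (π/4)D².
D = √(4F / (πP)) = √(4 × 1180 kN / (π × 220 bar))

D ≈ 261 mm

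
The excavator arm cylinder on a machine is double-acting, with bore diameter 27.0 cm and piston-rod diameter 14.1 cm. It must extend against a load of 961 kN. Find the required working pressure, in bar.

Cap-side area A_cap = π/4 × (27.0 cm)² = 572.6 cm^2
P = F / A = 961 kN / A

P ≈ 168 bar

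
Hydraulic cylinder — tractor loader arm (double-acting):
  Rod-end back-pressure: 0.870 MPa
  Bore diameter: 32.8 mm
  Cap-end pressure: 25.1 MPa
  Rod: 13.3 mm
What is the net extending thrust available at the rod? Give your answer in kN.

Cap-side area A_cap = π/4 × (32.8 mm)² = 845.0 mm^2
Rod-side annular area A_ann = π/4 × (32.8² − 13.3²) = 706.0 mm^2
Net thrust = P_cap·A_cap − P_rod·A_ann = 21.21 kN − 0.6142 kN

F ≈ 20.6 kN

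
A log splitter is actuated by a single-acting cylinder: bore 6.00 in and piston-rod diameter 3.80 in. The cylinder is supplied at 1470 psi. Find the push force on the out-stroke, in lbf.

Cap-side area A_cap = π/4 × (6.00 in)² = 28.27 in^2
F = P × A_cap = 1470 psi × A_cap

F ≈ 41600 lbf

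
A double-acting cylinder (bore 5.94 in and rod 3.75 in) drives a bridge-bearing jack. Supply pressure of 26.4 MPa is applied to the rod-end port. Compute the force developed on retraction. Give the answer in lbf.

F ≈ 63800 lbf

Rod-side annular area A_ann = π/4 × (5.94² − 3.75²) = 16.67 in^2
On retraction the pressure acts on the annular area (bore minus rod).
F = P × A_ann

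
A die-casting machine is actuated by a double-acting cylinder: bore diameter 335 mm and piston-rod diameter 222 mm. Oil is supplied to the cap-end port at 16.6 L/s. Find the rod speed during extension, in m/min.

Cap-side area A_cap = π/4 × (335 mm)² = 88140 mm^2
v = Q / A

v ≈ 11.3 m/min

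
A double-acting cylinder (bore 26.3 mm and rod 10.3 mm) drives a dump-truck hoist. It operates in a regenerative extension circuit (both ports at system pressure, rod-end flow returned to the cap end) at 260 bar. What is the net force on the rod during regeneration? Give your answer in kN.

F ≈ 2.17 kN

With equal pressure on both faces, forces on the annular region cancel; the net push is pressure × rod cross-section.
Rod cross-section A_rod = π/4 × (10.3 mm)² = 83.32 mm^2
F = P × A_rod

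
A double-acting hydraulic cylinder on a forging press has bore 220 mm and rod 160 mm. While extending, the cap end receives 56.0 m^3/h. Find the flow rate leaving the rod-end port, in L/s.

Cap-side area A_cap = π/4 × (220 mm)² = 38010 mm^2
Rod-side annular area A_ann = π/4 × (220² − 160²) = 17910 mm^2
Piston speed v = Q_in/A_cap; rod-end outflow Q_out = v × A_ann = Q_in × A_ann/A_cap.

Q_out ≈ 7.33 L/s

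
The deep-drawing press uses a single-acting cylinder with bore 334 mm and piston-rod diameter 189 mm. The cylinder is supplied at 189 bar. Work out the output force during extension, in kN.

F ≈ 1660 kN

Cap-side area A_cap = π/4 × (334 mm)² = 87620 mm^2
F = P × A_cap = 189 bar × A_cap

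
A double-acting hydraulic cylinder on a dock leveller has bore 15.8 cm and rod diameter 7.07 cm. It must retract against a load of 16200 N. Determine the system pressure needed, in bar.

P ≈ 10.3 bar

Rod-side annular area A_ann = π/4 × (15.8² − 7.07²) = 156.8 cm^2
Retraction: pressure acts on the annular area.
P = F / A = 16200 N / A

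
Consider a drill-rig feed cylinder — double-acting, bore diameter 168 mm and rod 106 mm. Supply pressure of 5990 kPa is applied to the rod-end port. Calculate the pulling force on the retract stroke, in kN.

Rod-side annular area A_ann = π/4 × (168² − 106²) = 13340 mm^2
On retraction the pressure acts on the annular area (bore minus rod).
F = P × A_ann

F ≈ 79.9 kN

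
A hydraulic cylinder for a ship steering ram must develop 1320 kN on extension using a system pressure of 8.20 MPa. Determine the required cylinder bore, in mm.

Extension force acts on the full piston face: F = P × (π/4)D².
D = √(4F / (πP)) = √(4 × 1320 kN / (π × 8.20 MPa))

D ≈ 453 mm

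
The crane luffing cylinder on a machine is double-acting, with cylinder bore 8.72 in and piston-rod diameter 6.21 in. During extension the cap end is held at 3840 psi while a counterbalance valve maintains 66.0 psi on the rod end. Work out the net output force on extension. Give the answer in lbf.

F ≈ 2.27e5 lbf

Cap-side area A_cap = π/4 × (8.72 in)² = 59.72 in^2
Rod-side annular area A_ann = π/4 × (8.72² − 6.21²) = 29.43 in^2
Net thrust = P_cap·A_cap − P_rod·A_ann = 2.293e5 lbf − 1943 lbf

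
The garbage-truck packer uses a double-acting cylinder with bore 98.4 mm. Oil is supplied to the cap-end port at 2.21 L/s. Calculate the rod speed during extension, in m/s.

Cap-side area A_cap = π/4 × (98.4 mm)² = 7605 mm^2
v = Q / A

v ≈ 0.291 m/s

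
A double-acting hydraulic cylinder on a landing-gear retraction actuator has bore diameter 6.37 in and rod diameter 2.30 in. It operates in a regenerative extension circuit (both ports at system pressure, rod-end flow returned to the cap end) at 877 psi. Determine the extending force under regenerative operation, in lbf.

With equal pressure on both faces, forces on the annular region cancel; the net push is pressure × rod cross-section.
Rod cross-section A_rod = π/4 × (2.30 in)² = 4.155 in^2
F = P × A_rod

F ≈ 3640 lbf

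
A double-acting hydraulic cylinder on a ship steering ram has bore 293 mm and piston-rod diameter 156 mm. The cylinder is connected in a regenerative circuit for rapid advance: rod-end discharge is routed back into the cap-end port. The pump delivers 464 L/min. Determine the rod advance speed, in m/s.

v ≈ 0.405 m/s

In regeneration the rod-end outflow joins the pump flow into the cap end, so the net volume the pump must supply per unit advance equals the rod cross-section area.
Rod cross-section A_rod = π/4 × (156 mm)² = 19110 mm^2
v = Q_pump / A_rod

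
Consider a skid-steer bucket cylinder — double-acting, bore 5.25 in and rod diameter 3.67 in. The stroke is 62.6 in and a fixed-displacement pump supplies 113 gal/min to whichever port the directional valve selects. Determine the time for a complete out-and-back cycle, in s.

Cap-side area A_cap = π/4 × (5.25 in)² = 21.65 in^2
Rod-side annular area A_ann = π/4 × (5.25² − 3.67²) = 11.07 in^2
t_ext = A_cap·L/Q = 3.115 s
t_ret = A_ann·L/Q = 1.593 s
t_cycle = t_ext + t_ret

t ≈ 4.71 s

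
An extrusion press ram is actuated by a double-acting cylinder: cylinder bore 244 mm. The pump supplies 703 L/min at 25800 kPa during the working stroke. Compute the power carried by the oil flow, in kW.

W ≈ 302 kW

Hydraulic power = P × Q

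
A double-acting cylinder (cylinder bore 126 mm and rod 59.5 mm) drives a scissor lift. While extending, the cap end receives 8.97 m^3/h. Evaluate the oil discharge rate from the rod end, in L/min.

Cap-side area A_cap = π/4 × (126 mm)² = 12470 mm^2
Rod-side annular area A_ann = π/4 × (126² − 59.5²) = 9688 mm^2
Piston speed v = Q_in/A_cap; rod-end outflow Q_out = v × A_ann = Q_in × A_ann/A_cap.

Q_out ≈ 116 L/min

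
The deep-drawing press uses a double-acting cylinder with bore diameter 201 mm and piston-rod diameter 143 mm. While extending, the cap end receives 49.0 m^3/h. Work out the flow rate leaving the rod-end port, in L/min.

Cap-side area A_cap = π/4 × (201 mm)² = 31730 mm^2
Rod-side annular area A_ann = π/4 × (201² − 143²) = 15670 mm^2
Piston speed v = Q_in/A_cap; rod-end outflow Q_out = v × A_ann = Q_in × A_ann/A_cap.

Q_out ≈ 403 L/min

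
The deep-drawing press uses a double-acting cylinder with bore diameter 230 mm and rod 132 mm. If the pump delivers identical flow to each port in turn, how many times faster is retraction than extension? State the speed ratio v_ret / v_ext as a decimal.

v_ret/v_ext ≈ 1.49

Cap-side area A_cap = π/4 × (230 mm)² = 41550 mm^2
Rod-side annular area A_ann = π/4 × (230² − 132²) = 27860 mm^2
For equal Q, v ∝ 1/A, so v_ret/v_ext = A_cap/A_ann.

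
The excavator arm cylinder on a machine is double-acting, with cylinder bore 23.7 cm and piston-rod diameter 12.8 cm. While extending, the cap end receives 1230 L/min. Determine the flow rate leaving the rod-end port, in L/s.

Cap-side area A_cap = π/4 × (23.7 cm)² = 441.2 cm^2
Rod-side annular area A_ann = π/4 × (23.7² − 12.8²) = 312.5 cm^2
Piston speed v = Q_in/A_cap; rod-end outflow Q_out = v × A_ann = Q_in × A_ann/A_cap.

Q_out ≈ 14.5 L/s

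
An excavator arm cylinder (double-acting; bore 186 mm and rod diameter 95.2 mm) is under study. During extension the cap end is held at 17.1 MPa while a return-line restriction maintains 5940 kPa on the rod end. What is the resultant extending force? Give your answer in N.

F ≈ 3.46e5 N

Cap-side area A_cap = π/4 × (186 mm)² = 27170 mm^2
Rod-side annular area A_ann = π/4 × (186² − 95.2²) = 20050 mm^2
Net thrust = P_cap·A_cap − P_rod·A_ann = 4.646e5 N − 1.191e5 N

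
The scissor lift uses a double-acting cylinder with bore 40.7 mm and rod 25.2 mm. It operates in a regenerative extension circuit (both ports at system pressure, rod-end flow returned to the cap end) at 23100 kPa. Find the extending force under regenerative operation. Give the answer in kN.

F ≈ 11.5 kN

With equal pressure on both faces, forces on the annular region cancel; the net push is pressure × rod cross-section.
Rod cross-section A_rod = π/4 × (25.2 mm)² = 498.8 mm^2
F = P × A_rod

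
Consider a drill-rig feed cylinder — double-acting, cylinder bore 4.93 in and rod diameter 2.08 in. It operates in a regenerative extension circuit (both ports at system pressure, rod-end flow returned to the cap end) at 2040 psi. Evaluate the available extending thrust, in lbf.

With equal pressure on both faces, forces on the annular region cancel; the net push is pressure × rod cross-section.
Rod cross-section A_rod = π/4 × (2.08 in)² = 3.398 in^2
F = P × A_rod

F ≈ 6930 lbf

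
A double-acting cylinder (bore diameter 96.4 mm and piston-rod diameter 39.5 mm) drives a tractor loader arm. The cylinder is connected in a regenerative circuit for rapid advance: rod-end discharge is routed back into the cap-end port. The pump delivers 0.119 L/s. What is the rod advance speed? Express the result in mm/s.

In regeneration the rod-end outflow joins the pump flow into the cap end, so the net volume the pump must supply per unit advance equals the rod cross-section area.
Rod cross-section A_rod = π/4 × (39.5 mm)² = 1225 mm^2
v = Q_pump / A_rod

v ≈ 97.1 mm/s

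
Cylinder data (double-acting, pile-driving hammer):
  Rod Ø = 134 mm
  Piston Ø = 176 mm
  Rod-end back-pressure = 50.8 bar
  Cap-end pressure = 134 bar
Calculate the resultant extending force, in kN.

Cap-side area A_cap = π/4 × (176 mm)² = 24330 mm^2
Rod-side annular area A_ann = π/4 × (176² − 134²) = 10230 mm^2
Net thrust = P_cap·A_cap − P_rod·A_ann = 326.0 kN − 51.95 kN

F ≈ 274 kN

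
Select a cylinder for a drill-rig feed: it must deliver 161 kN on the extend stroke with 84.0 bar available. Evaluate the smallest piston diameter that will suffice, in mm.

D ≈ 156 mm

Extension force acts on the full piston face: F = P × (π/4)D².
D = √(4F / (πP)) = √(4 × 161 kN / (π × 84.0 bar))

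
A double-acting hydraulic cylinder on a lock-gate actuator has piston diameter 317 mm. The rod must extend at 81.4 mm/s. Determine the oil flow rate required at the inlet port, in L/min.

Q ≈ 385 L/min

Cap-side area A_cap = π/4 × (317 mm)² = 78920 mm^2
Q = A × v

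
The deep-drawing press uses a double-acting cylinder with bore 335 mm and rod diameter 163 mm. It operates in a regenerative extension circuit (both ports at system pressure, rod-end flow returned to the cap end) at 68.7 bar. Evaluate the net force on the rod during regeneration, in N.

F ≈ 1.43e5 N

With equal pressure on both faces, forces on the annular region cancel; the net push is pressure × rod cross-section.
Rod cross-section A_rod = π/4 × (163 mm)² = 20870 mm^2
F = P × A_rod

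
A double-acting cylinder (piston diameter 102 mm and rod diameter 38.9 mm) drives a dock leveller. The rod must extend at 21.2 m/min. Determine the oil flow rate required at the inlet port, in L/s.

Q ≈ 2.89 L/s

Cap-side area A_cap = π/4 × (102 mm)² = 8171 mm^2
Q = A × v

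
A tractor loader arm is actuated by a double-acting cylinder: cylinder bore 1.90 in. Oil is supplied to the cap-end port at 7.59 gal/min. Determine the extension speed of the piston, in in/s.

v ≈ 10.3 in/s

Cap-side area A_cap = π/4 × (1.90 in)² = 2.835 in^2
v = Q / A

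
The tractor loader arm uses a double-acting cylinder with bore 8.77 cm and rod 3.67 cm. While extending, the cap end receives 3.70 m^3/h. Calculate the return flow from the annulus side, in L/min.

Cap-side area A_cap = π/4 × (8.77 cm)² = 60.41 cm^2
Rod-side annular area A_ann = π/4 × (8.77² − 3.67²) = 49.83 cm^2
Piston speed v = Q_in/A_cap; rod-end outflow Q_out = v × A_ann = Q_in × A_ann/A_cap.

Q_out ≈ 50.9 L/min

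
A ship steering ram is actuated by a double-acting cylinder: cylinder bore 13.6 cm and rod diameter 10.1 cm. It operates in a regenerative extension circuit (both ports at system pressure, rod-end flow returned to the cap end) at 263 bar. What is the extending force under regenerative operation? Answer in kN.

F ≈ 211 kN

With equal pressure on both faces, forces on the annular region cancel; the net push is pressure × rod cross-section.
Rod cross-section A_rod = π/4 × (10.1 cm)² = 80.12 cm^2
F = P × A_rod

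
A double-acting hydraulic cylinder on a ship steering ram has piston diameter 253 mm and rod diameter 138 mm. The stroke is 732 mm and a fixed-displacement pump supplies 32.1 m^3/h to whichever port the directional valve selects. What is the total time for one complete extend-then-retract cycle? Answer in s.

t ≈ 7.03 s

Cap-side area A_cap = π/4 × (253 mm)² = 50270 mm^2
Rod-side annular area A_ann = π/4 × (253² − 138²) = 35320 mm^2
t_ext = A_cap·L/Q = 4.127 s
t_ret = A_ann·L/Q = 2.899 s
t_cycle = t_ext + t_ret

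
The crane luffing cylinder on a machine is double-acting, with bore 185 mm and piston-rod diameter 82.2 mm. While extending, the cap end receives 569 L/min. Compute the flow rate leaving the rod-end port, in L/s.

Q_out ≈ 7.61 L/s

Cap-side area A_cap = π/4 × (185 mm)² = 26880 mm^2
Rod-side annular area A_ann = π/4 × (185² − 82.2²) = 21570 mm^2
Piston speed v = Q_in/A_cap; rod-end outflow Q_out = v × A_ann = Q_in × A_ann/A_cap.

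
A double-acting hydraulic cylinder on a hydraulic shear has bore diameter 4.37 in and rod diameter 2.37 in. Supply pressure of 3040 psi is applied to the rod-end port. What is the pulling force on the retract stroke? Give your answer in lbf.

F ≈ 32200 lbf

Rod-side annular area A_ann = π/4 × (4.37² − 2.37²) = 10.59 in^2
On retraction the pressure acts on the annular area (bore minus rod).
F = P × A_ann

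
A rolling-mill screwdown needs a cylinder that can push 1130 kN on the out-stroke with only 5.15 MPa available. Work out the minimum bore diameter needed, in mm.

D ≈ 529 mm

Extension force acts on the full piston face: F = P × (π/4)D².
D = √(4F / (πP)) = √(4 × 1130 kN / (π × 5.15 MPa))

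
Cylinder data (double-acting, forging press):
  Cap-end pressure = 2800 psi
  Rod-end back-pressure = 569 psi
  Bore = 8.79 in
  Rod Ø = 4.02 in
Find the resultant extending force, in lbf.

F ≈ 1.43e5 lbf

Cap-side area A_cap = π/4 × (8.79 in)² = 60.68 in^2
Rod-side annular area A_ann = π/4 × (8.79² − 4.02²) = 47.99 in^2
Net thrust = P_cap·A_cap − P_rod·A_ann = 1.699e5 lbf − 27310 lbf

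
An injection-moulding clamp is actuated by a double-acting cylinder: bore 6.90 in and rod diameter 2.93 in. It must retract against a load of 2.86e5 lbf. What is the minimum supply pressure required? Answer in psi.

Rod-side annular area A_ann = π/4 × (6.90² − 2.93²) = 30.65 in^2
Retraction: pressure acts on the annular area.
P = F / A = 2.86e5 lbf / A

P ≈ 9330 psi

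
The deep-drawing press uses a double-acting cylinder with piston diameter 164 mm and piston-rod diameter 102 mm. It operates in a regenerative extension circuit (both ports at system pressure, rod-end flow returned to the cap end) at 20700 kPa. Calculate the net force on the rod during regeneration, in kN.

With equal pressure on both faces, forces on the annular region cancel; the net push is pressure × rod cross-section.
Rod cross-section A_rod = π/4 × (102 mm)² = 8171 mm^2
F = P × A_rod

F ≈ 169 kN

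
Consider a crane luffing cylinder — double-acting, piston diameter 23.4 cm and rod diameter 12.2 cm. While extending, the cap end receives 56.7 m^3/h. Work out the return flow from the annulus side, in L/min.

Q_out ≈ 688 L/min

Cap-side area A_cap = π/4 × (23.4 cm)² = 430.1 cm^2
Rod-side annular area A_ann = π/4 × (23.4² − 12.2²) = 313.2 cm^2
Piston speed v = Q_in/A_cap; rod-end outflow Q_out = v × A_ann = Q_in × A_ann/A_cap.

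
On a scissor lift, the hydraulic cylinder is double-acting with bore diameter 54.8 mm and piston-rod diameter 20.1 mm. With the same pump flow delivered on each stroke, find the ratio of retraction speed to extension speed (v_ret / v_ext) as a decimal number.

v_ret/v_ext ≈ 1.16

Cap-side area A_cap = π/4 × (54.8 mm)² = 2359 mm^2
Rod-side annular area A_ann = π/4 × (54.8² − 20.1²) = 2041 mm^2
For equal Q, v ∝ 1/A, so v_ret/v_ext = A_cap/A_ann.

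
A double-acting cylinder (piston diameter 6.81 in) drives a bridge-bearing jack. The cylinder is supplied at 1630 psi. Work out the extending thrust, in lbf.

F ≈ 59400 lbf

Cap-side area A_cap = π/4 × (6.81 in)² = 36.42 in^2
F = P × A_cap = 1630 psi × A_cap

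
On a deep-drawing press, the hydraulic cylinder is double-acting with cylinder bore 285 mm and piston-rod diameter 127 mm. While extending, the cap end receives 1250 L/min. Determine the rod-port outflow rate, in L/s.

Q_out ≈ 16.7 L/s

Cap-side area A_cap = π/4 × (285 mm)² = 63790 mm^2
Rod-side annular area A_ann = π/4 × (285² − 127²) = 51130 mm^2
Piston speed v = Q_in/A_cap; rod-end outflow Q_out = v × A_ann = Q_in × A_ann/A_cap.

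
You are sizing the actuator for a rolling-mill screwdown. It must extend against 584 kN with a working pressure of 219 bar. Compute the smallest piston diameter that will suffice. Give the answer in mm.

Extension force acts on the full piston face: F = P × (π/4)D².
D = √(4F / (πP)) = √(4 × 584 kN / (π × 219 bar))

D ≈ 184 mm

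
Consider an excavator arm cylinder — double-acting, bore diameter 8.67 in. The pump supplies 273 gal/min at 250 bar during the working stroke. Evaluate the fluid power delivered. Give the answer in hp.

W ≈ 577 hp

Hydraulic power = P × Q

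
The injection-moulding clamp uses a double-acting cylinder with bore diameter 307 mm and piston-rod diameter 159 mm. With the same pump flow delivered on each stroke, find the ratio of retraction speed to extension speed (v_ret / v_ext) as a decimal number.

Cap-side area A_cap = π/4 × (307 mm)² = 74020 mm^2
Rod-side annular area A_ann = π/4 × (307² − 159²) = 54170 mm^2
For equal Q, v ∝ 1/A, so v_ret/v_ext = A_cap/A_ann.

v_ret/v_ext ≈ 1.37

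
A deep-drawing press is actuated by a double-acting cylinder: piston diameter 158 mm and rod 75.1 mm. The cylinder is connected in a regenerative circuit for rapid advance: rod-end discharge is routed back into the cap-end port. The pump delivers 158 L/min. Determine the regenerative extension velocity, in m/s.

v ≈ 0.594 m/s

In regeneration the rod-end outflow joins the pump flow into the cap end, so the net volume the pump must supply per unit advance equals the rod cross-section area.
Rod cross-section A_rod = π/4 × (75.1 mm)² = 4430 mm^2
v = Q_pump / A_rod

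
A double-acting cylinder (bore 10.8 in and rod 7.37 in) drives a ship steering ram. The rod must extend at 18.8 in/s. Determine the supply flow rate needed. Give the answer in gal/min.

Cap-side area A_cap = π/4 × (10.8 in)² = 91.61 in^2
Q = A × v

Q ≈ 447 gal/min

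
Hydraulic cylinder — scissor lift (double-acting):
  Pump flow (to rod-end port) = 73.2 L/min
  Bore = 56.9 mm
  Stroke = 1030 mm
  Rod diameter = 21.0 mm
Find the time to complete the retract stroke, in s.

t ≈ 1.85 s

Rod-side annular area A_ann = π/4 × (56.9² − 21.0²) = 2196 mm^2
Swept volume V = A × L; t = V / Q = A·L / Q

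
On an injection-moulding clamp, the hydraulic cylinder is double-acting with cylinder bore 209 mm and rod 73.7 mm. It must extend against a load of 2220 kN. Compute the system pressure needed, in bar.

P ≈ 647 bar

Cap-side area A_cap = π/4 × (209 mm)² = 34310 mm^2
P = F / A = 2220 kN / A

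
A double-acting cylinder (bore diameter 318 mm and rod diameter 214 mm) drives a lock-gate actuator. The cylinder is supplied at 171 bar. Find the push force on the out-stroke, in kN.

F ≈ 1360 kN

Cap-side area A_cap = π/4 × (318 mm)² = 79420 mm^2
F = P × A_cap = 171 bar × A_cap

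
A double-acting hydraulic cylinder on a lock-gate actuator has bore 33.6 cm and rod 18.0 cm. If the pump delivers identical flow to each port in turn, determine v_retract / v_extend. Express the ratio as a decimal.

Cap-side area A_cap = π/4 × (33.6 cm)² = 886.7 cm^2
Rod-side annular area A_ann = π/4 × (33.6² − 18.0²) = 632.2 cm^2
For equal Q, v ∝ 1/A, so v_ret/v_ext = A_cap/A_ann.

v_ret/v_ext ≈ 1.40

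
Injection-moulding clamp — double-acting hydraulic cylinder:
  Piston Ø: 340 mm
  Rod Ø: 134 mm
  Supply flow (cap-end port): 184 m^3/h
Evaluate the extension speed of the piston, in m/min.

v ≈ 33.8 m/min

Cap-side area A_cap = π/4 × (340 mm)² = 90790 mm^2
v = Q / A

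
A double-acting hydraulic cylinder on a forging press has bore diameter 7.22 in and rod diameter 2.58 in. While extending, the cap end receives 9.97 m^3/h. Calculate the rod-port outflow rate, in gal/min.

Cap-side area A_cap = π/4 × (7.22 in)² = 40.94 in^2
Rod-side annular area A_ann = π/4 × (7.22² − 2.58²) = 35.71 in^2
Piston speed v = Q_in/A_cap; rod-end outflow Q_out = v × A_ann = Q_in × A_ann/A_cap.

Q_out ≈ 38.3 gal/min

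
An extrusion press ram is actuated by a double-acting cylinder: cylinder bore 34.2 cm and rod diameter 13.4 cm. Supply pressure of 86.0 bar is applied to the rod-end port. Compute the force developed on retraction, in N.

Rod-side annular area A_ann = π/4 × (34.2² − 13.4²) = 777.6 cm^2
On retraction the pressure acts on the annular area (bore minus rod).
F = P × A_ann

F ≈ 6.69e5 N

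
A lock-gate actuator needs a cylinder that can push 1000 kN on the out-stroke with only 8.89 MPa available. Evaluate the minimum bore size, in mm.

D ≈ 378 mm

Extension force acts on the full piston face: F = P × (π/4)D².
D = √(4F / (πP)) = √(4 × 1000 kN / (π × 8.89 MPa))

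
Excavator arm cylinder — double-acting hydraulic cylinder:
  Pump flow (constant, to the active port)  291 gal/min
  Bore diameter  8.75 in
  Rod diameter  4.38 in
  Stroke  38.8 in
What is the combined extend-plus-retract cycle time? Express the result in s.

t ≈ 3.64 s

Cap-side area A_cap = π/4 × (8.75 in)² = 60.13 in^2
Rod-side annular area A_ann = π/4 × (8.75² − 4.38²) = 45.06 in^2
t_ext = A_cap·L/Q = 2.082 s
t_ret = A_ann·L/Q = 1.561 s
t_cycle = t_ext + t_ret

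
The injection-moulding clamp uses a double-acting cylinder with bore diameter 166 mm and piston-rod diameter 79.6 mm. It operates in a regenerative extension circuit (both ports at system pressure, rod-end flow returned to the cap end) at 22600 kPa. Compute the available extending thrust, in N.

With equal pressure on both faces, forces on the annular region cancel; the net push is pressure × rod cross-section.
Rod cross-section A_rod = π/4 × (79.6 mm)² = 4976 mm^2
F = P × A_rod

F ≈ 1.12e5 N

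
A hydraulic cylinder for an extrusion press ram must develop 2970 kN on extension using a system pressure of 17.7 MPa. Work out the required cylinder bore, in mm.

Extension force acts on the full piston face: F = P × (π/4)D².
D = √(4F / (πP)) = √(4 × 2970 kN / (π × 17.7 MPa))

D ≈ 462 mm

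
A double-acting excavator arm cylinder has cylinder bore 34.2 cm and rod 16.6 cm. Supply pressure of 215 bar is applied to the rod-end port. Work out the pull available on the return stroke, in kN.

Rod-side annular area A_ann = π/4 × (34.2² − 16.6²) = 702.2 cm^2
On retraction the pressure acts on the annular area (bore minus rod).
F = P × A_ann

F ≈ 1510 kN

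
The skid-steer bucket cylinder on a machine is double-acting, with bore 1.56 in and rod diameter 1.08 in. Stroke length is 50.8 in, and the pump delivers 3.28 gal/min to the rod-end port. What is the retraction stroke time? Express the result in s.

t ≈ 4.00 s

Rod-side annular area A_ann = π/4 × (1.56² − 1.08²) = 0.9953 in^2
Swept volume V = A × L; t = V / Q = A·L / Q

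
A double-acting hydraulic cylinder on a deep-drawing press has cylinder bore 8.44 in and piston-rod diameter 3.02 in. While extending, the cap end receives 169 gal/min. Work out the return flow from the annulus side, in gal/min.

Q_out ≈ 147 gal/min

Cap-side area A_cap = π/4 × (8.44 in)² = 55.95 in^2
Rod-side annular area A_ann = π/4 × (8.44² − 3.02²) = 48.78 in^2
Piston speed v = Q_in/A_cap; rod-end outflow Q_out = v × A_ann = Q_in × A_ann/A_cap.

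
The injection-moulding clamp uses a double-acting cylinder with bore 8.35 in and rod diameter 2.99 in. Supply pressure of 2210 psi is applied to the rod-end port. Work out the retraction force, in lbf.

F ≈ 1.06e5 lbf

Rod-side annular area A_ann = π/4 × (8.35² − 2.99²) = 47.74 in^2
On retraction the pressure acts on the annular area (bore minus rod).
F = P × A_ann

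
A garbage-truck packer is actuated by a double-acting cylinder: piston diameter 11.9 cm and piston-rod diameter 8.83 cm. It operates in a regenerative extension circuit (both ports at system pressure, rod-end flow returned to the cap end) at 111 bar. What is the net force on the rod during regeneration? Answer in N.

F ≈ 68000 N

With equal pressure on both faces, forces on the annular region cancel; the net push is pressure × rod cross-section.
Rod cross-section A_rod = π/4 × (8.83 cm)² = 61.24 cm^2
F = P × A_rod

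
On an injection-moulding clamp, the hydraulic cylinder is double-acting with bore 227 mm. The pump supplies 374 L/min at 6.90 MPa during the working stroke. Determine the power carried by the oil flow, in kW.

Hydraulic power = P × Q

W ≈ 43.0 kW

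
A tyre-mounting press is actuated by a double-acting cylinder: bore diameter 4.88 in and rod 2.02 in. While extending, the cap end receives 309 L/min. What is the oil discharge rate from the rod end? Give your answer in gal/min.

Q_out ≈ 67.6 gal/min

Cap-side area A_cap = π/4 × (4.88 in)² = 18.70 in^2
Rod-side annular area A_ann = π/4 × (4.88² − 2.02²) = 15.50 in^2
Piston speed v = Q_in/A_cap; rod-end outflow Q_out = v × A_ann = Q_in × A_ann/A_cap.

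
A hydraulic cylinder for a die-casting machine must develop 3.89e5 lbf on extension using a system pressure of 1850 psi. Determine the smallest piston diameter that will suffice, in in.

D ≈ 16.4 in

Extension force acts on the full piston face: F = P × (π/4)D².
D = √(4F / (πP)) = √(4 × 3.89e5 lbf / (π × 1850 psi))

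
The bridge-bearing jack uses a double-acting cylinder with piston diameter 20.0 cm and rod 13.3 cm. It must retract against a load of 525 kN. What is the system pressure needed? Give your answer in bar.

Rod-side annular area A_ann = π/4 × (20.0² − 13.3²) = 175.2 cm^2
Retraction: pressure acts on the annular area.
P = F / A = 525 kN / A

P ≈ 300 bar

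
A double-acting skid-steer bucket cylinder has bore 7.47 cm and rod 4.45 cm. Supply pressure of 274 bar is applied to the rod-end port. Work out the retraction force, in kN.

F ≈ 77.5 kN

Rod-side annular area A_ann = π/4 × (7.47² − 4.45²) = 28.27 cm^2
On retraction the pressure acts on the annular area (bore minus rod).
F = P × A_ann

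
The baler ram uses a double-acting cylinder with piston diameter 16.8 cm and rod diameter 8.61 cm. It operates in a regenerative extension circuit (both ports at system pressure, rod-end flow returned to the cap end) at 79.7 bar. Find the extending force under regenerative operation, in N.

With equal pressure on both faces, forces on the annular region cancel; the net push is pressure × rod cross-section.
Rod cross-section A_rod = π/4 × (8.61 cm)² = 58.22 cm^2
F = P × A_rod

F ≈ 46400 N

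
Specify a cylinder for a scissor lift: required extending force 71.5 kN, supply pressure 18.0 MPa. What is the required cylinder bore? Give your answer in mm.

D ≈ 71.1 mm

Extension force acts on the full piston face: F = P × (π/4)D².
D = √(4F / (πP)) = √(4 × 71.5 kN / (π × 18.0 MPa))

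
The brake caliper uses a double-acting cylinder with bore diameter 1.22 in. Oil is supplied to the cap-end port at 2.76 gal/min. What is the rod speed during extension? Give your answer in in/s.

Cap-side area A_cap = π/4 × (1.22 in)² = 1.169 in^2
v = Q / A

v ≈ 9.09 in/s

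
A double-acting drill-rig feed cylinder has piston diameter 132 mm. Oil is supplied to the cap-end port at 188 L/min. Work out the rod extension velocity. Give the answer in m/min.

v ≈ 13.7 m/min

Cap-side area A_cap = π/4 × (132 mm)² = 13680 mm^2
v = Q / A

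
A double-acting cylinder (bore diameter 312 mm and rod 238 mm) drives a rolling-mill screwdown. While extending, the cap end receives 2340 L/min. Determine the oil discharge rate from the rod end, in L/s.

Cap-side area A_cap = π/4 × (312 mm)² = 76450 mm^2
Rod-side annular area A_ann = π/4 × (312² − 238²) = 31970 mm^2
Piston speed v = Q_in/A_cap; rod-end outflow Q_out = v × A_ann = Q_in × A_ann/A_cap.

Q_out ≈ 16.3 L/s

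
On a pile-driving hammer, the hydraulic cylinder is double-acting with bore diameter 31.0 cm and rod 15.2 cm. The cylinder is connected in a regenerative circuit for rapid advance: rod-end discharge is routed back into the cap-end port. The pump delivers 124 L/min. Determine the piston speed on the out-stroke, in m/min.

In regeneration the rod-end outflow joins the pump flow into the cap end, so the net volume the pump must supply per unit advance equals the rod cross-section area.
Rod cross-section A_rod = π/4 × (15.2 cm)² = 181.5 cm^2
v = Q_pump / A_rod

v ≈ 6.83 m/min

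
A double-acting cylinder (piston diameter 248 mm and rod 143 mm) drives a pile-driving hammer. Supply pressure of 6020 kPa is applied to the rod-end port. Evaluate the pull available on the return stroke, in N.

Rod-side annular area A_ann = π/4 × (248² − 143²) = 32240 mm^2
On retraction the pressure acts on the annular area (bore minus rod).
F = P × A_ann

F ≈ 1.94e5 N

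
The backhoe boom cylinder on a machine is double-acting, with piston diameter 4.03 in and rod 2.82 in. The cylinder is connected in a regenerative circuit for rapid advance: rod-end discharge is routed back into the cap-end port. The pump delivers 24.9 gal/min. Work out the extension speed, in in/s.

v ≈ 15.3 in/s

In regeneration the rod-end outflow joins the pump flow into the cap end, so the net volume the pump must supply per unit advance equals the rod cross-section area.
Rod cross-section A_rod = π/4 × (2.82 in)² = 6.246 in^2
v = Q_pump / A_rod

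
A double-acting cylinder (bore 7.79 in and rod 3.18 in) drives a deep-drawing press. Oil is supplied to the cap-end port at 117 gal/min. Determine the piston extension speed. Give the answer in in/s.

Cap-side area A_cap = π/4 × (7.79 in)² = 47.66 in^2
v = Q / A

v ≈ 9.45 in/s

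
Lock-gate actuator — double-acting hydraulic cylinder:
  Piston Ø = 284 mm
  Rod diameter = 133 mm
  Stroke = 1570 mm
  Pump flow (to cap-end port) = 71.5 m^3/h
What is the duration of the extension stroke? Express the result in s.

Cap-side area A_cap = π/4 × (284 mm)² = 63350 mm^2
Swept volume V = A × L; t = V / Q = A·L / Q

t ≈ 5.01 s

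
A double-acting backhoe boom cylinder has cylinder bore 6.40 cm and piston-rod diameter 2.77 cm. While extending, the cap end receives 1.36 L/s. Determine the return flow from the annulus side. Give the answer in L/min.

Q_out ≈ 66.3 L/min

Cap-side area A_cap = π/4 × (6.40 cm)² = 32.17 cm^2
Rod-side annular area A_ann = π/4 × (6.40² − 2.77²) = 26.14 cm^2
Piston speed v = Q_in/A_cap; rod-end outflow Q_out = v × A_ann = Q_in × A_ann/A_cap.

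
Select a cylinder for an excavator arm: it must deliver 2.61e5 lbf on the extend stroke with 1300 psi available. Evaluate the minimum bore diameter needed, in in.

Extension force acts on the full piston face: F = P × (π/4)D².
D = √(4F / (πP)) = √(4 × 2.61e5 lbf / (π × 1300 psi))

D ≈ 16.0 in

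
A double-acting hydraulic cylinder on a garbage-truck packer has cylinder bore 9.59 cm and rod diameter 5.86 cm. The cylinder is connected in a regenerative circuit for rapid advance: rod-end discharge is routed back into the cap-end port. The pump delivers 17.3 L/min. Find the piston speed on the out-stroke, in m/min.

v ≈ 6.41 m/min

In regeneration the rod-end outflow joins the pump flow into the cap end, so the net volume the pump must supply per unit advance equals the rod cross-section area.
Rod cross-section A_rod = π/4 × (5.86 cm)² = 26.97 cm^2
v = Q_pump / A_rod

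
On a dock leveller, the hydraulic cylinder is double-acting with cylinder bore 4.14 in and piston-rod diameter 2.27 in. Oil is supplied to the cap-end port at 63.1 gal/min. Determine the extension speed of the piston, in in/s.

v ≈ 18.0 in/s

Cap-side area A_cap = π/4 × (4.14 in)² = 13.46 in^2
v = Q / A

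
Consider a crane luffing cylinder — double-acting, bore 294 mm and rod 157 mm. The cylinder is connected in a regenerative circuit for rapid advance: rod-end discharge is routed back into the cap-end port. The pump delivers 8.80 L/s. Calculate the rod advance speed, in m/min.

v ≈ 27.3 m/min

In regeneration the rod-end outflow joins the pump flow into the cap end, so the net volume the pump must supply per unit advance equals the rod cross-section area.
Rod cross-section A_rod = π/4 × (157 mm)² = 19360 mm^2
v = Q_pump / A_rod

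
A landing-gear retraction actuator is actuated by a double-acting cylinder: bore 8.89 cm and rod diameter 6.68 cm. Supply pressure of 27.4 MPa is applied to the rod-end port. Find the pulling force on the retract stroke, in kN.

F ≈ 74.0 kN

Rod-side annular area A_ann = π/4 × (8.89² − 6.68²) = 27.03 cm^2
On retraction the pressure acts on the annular area (bore minus rod).
F = P × A_ann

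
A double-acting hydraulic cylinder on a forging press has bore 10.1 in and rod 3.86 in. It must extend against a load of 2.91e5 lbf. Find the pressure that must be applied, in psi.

P ≈ 3630 psi

Cap-side area A_cap = π/4 × (10.1 in)² = 80.12 in^2
P = F / A = 2.91e5 lbf / A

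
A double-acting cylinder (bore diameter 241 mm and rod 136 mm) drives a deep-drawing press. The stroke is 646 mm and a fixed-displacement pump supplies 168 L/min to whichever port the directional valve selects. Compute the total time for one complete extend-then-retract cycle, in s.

Cap-side area A_cap = π/4 × (241 mm)² = 45620 mm^2
Rod-side annular area A_ann = π/4 × (241² − 136²) = 31090 mm^2
t_ext = A_cap·L/Q = 10.52 s
t_ret = A_ann·L/Q = 7.173 s
t_cycle = t_ext + t_ret

t ≈ 17.7 s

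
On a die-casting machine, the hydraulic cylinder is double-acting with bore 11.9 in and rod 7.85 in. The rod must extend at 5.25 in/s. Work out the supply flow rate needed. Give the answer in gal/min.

Cap-side area A_cap = π/4 × (11.9 in)² = 111.2 in^2
Q = A × v

Q ≈ 152 gal/min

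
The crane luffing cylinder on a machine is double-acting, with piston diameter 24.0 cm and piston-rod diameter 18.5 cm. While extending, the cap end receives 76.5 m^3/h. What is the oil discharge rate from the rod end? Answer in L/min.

Q_out ≈ 517 L/min

Cap-side area A_cap = π/4 × (24.0 cm)² = 452.4 cm^2
Rod-side annular area A_ann = π/4 × (24.0² − 18.5²) = 183.6 cm^2
Piston speed v = Q_in/A_cap; rod-end outflow Q_out = v × A_ann = Q_in × A_ann/A_cap.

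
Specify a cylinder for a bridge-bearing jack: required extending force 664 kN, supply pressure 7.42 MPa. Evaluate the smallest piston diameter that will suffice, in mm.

D ≈ 338 mm

Extension force acts on the full piston face: F = P × (π/4)D².
D = √(4F / (πP)) = √(4 × 664 kN / (π × 7.42 MPa))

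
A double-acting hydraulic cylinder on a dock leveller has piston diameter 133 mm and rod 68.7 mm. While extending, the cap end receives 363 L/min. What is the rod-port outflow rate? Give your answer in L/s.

Q_out ≈ 4.44 L/s

Cap-side area A_cap = π/4 × (133 mm)² = 13890 mm^2
Rod-side annular area A_ann = π/4 × (133² − 68.7²) = 10190 mm^2
Piston speed v = Q_in/A_cap; rod-end outflow Q_out = v × A_ann = Q_in × A_ann/A_cap.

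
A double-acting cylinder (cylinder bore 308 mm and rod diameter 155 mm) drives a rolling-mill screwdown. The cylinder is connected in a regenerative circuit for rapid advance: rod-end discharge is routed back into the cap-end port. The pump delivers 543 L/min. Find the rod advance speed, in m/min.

v ≈ 28.8 m/min

In regeneration the rod-end outflow joins the pump flow into the cap end, so the net volume the pump must supply per unit advance equals the rod cross-section area.
Rod cross-section A_rod = π/4 × (155 mm)² = 18870 mm^2
v = Q_pump / A_rod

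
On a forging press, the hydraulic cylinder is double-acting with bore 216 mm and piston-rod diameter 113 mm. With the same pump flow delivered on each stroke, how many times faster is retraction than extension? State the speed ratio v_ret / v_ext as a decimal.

Cap-side area A_cap = π/4 × (216 mm)² = 36640 mm^2
Rod-side annular area A_ann = π/4 × (216² − 113²) = 26610 mm^2
For equal Q, v ∝ 1/A, so v_ret/v_ext = A_cap/A_ann.

v_ret/v_ext ≈ 1.38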